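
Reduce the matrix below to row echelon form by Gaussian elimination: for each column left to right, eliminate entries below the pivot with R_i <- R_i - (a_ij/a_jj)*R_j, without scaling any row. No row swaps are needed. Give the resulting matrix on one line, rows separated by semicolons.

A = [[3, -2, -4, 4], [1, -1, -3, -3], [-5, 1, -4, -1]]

Forward elimination:
R2 <- R2 - (1/3)*R1:  [     0   -1/3   -5/3  -13/3 ]
R3 <- R3 - (-5/3)*R1:  [     0   -7/3  -32/3   17/3 ]
R3 <- R3 - (7)*R2:  [  0   0   1  36 ]
Row echelon form:
[ 3    -2    -4      4 ]
[ 0  -1/3  -5/3  -13/3 ]
[ 0     0     1     36 ]

REF = [3 -2 -4 4; 0 -1/3 -5/3 -13/3; 0 0 1 36]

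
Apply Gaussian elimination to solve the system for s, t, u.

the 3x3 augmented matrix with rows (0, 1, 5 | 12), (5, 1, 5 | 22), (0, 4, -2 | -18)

Forward elimination on [A|b]:
R1 <-> R2   (pivot in column 1 was zero)
[ 5  1   5   22 ]
[ 0  1   5   12 ]
[ 0  4  -2  -18 ]
R3 <- R3 - (4)*R2:  [   0    0  -22  -66 ]
Row echelon form:
[ 5  1    5  |   22 ]
[ 0  1    5  |   12 ]
[ 0  0  -22  |  -66 ]
Back-substitution:
u = (-66) / -22 = 3
t = (12 - (5)*(3)) / 1 = -3
s = (22 - (1)*(-3) - (5)*(3)) / 5 = 2

(2, -3, 3)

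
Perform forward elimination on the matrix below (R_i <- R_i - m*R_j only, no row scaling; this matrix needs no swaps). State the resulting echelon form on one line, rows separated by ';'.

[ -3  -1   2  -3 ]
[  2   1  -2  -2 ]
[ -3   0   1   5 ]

REF = [-3 -1 2 -3; 0 1/3 -2/3 -4; 0 0 1 20]

Forward elimination:
R2 <- R2 - (-2/3)*R1:  [    0   1/3  -2/3    -4 ]
R3 <- R3 - (1)*R1:  [  0   1  -1   8 ]
R3 <- R3 - (3)*R2:  [  0   0   1  20 ]
Row echelon form:
[ -3   -1     2  -3 ]
[  0  1/3  -2/3  -4 ]
[  0    0     1  20 ]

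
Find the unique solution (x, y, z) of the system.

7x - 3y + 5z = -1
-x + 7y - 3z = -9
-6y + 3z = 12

(-3, 0, 4)

Forward elimination on [A|b]:
R2 <- R2 - (-1/7)*R1:  [     0   46/7  -16/7  -64/7 ]
R3 <- R3 - (-21/23)*R2:  [     0      0  21/23  84/23 ]
Row echelon form:
[ 7    -3      5  |     -1 ]
[ 0  46/7  -16/7  |  -64/7 ]
[ 0     0  21/23  |  84/23 ]
Back-substitution:
z = (84/23) / (21/23) = 4
y = (-64/7 - (-16/7)*(4)) / (46/7) = 0
x = (-1 - (-3)*(0) - (5)*(4)) / 7 = -3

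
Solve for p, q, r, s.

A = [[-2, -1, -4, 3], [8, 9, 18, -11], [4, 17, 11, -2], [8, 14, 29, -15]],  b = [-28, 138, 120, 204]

(4, 3, 5, 1)

Forward elimination on [A|b]:
R2 <- R2 - (-4)*R1:  [  0   5   2   1  26 ]
R3 <- R3 - (-2)*R1:  [  0  15   3   4  64 ]
R4 <- R4 - (-4)*R1:  [  0  10  13  -3  92 ]
R3 <- R3 - (3)*R2:  [   0    0   -3    1  -14 ]
R4 <- R4 - (2)*R2:  [  0   0   9  -5  40 ]
R4 <- R4 - (-3)*R3:  [  0   0   0  -2  -2 ]
Row echelon form:
[ -2  -1  -4   3  |  -28 ]
[  0   5   2   1  |   26 ]
[  0   0  -3   1  |  -14 ]
[  0   0   0  -2  |   -2 ]
Back-substitution:
s = (-2) / -2 = 1
r = (-14 - (1)*(1)) / -3 = 5
q = (26 - (2)*(5) - (1)*(1)) / 5 = 3
p = (-28 - (-1)*(3) - (-4)*(5) - (3)*(1)) / -2 = 4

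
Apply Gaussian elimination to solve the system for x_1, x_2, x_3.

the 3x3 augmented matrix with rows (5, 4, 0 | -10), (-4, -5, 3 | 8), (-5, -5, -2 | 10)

Forward elimination on [A|b]:
R2 <- R2 - (-4/5)*R1:  [    0  -9/5     3     0 ]
R3 <- R3 - (-1)*R1:  [  0  -1  -2   0 ]
R3 <- R3 - (5/9)*R2:  [     0      0  -11/3      0 ]
Row echelon form:
[ 5     4      0  |  -10 ]
[ 0  -9/5      3  |    0 ]
[ 0     0  -11/3  |    0 ]
Back-substitution:
x_3 = (0) / (-11/3) = 0
x_2 = (0 - (3)*(0)) / (-9/5) = 0
x_1 = (-10 - (4)*(0)) / 5 = -2

(-2, 0, 0)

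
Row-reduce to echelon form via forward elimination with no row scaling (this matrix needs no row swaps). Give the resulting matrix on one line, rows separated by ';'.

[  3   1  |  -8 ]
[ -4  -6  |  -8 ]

Forward elimination:
R2 <- R2 - (-4/3)*R1:  [     0  -14/3  -56/3 ]
Row echelon form:
[ 3      1  |     -8 ]
[ 0  -14/3  |  -56/3 ]

REF = [3 1 -8; 0 -14/3 -56/3]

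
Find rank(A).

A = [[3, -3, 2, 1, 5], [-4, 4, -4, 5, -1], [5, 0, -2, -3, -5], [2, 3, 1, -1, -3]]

Row reduction:
R2 <- R2 - (-4/3)*R1:  [    0     0  -4/3  19/3  17/3 ]
R3 <- R3 - (5/3)*R1:  [     0      5  -16/3  -14/3  -40/3 ]
R4 <- R4 - (2/3)*R1:  [     0      5   -1/3   -5/3  -19/3 ]
R2 <-> R3   (pivot in column 2 was zero)
[ 3  -3      2      1      5 ]
[ 0   5  -16/3  -14/3  -40/3 ]
[ 0   0   -4/3   19/3   17/3 ]
[ 0   5   -1/3   -5/3  -19/3 ]
R4 <- R4 - (1)*R2:  [ 0  0  5  3  7 ]
R4 <- R4 - (-15/4)*R3:  [     0      0      0  107/4  113/4 ]
Row echelon form:
[ 3  -3      2      1      5 ]
[ 0   5  -16/3  -14/3  -40/3 ]
[ 0   0   -4/3   19/3   17/3 ]
[ 0   0      0  107/4  113/4 ]
Nonzero rows / pivot columns: 4

rank(A) = 4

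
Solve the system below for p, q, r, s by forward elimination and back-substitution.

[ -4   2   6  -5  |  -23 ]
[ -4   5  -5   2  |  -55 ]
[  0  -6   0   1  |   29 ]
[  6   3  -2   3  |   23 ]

(5, -4, 5, 5)

Forward elimination on [A|b]:
R2 <- R2 - (1)*R1:  [   0    3  -11    7  -32 ]
R4 <- R4 - (-3/2)*R1:  [     0      6      7   -9/2  -23/2 ]
R3 <- R3 - (-2)*R2:  [   0    0  -22   15  -35 ]
R4 <- R4 - (2)*R2:  [     0      0     29  -37/2  105/2 ]
R4 <- R4 - (-29/22)*R3:  [     0      0      0  14/11  70/11 ]
Row echelon form:
[ -4  2    6     -5  |    -23 ]
[  0  3  -11      7  |    -32 ]
[  0  0  -22     15  |    -35 ]
[  0  0    0  14/11  |  70/11 ]
Back-substitution:
s = (70/11) / (14/11) = 5
r = (-35 - (15)*(5)) / -22 = 5
q = (-32 - (-11)*(5) - (7)*(5)) / 3 = -4
p = (-23 - (2)*(-4) - (6)*(5) - (-5)*(5)) / -4 = 5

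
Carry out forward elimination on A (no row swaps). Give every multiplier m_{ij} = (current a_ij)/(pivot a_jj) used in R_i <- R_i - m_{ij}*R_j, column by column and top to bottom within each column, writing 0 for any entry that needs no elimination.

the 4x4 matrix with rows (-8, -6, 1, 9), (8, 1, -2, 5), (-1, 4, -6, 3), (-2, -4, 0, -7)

multipliers: -1, 1/8, 1/4, -19/20, 1/2, -10/283

Forward elimination:
R2 <- R2 - (-1)*R1:  [  0  -5  -1  14 ]
R3 <- R3 - (1/8)*R1:  [     0   19/4  -49/8   15/8 ]
R4 <- R4 - (1/4)*R1:  [     0   -5/2   -1/4  -37/4 ]
R3 <- R3 - (-19/20)*R2:  [       0        0  -283/40   607/40 ]
R4 <- R4 - (1/2)*R2:  [     0      0    1/4  -65/4 ]
R4 <- R4 - (-10/283)*R3:  [         0          0          0  -4447/283 ]
Multipliers (in order of application): m_{21} = -1, m_{31} = 1/8, m_{41} = 1/4, m_{32} = -19/20, m_{42} = 1/2, m_{43} = -10/283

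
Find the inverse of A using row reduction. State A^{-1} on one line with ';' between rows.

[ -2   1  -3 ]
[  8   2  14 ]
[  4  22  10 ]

inverse = [-6 -19/12 5/12; -1/2 -1/6 1/12; 7/2 1 -1/4]

Gauss-Jordan on [A | I]:
R1 <- (1/-2)*R1:  [    1  -1/2   3/2  |  -1/2     0     0 ]
R2 <- R2 - (8)*R1:  [ 0  6  2  |  4  1  0 ]
R3 <- R3 - (4)*R1:  [  0  24   4  |   2   0   1 ]
R2 <- (1/6)*R2:  [   0    1  1/3  |  2/3  1/6    0 ]
R1 <- R1 - (-1/2)*R2:  [    1     0   5/3  |  -1/6  1/12     0 ]
R3 <- R3 - (24)*R2:  [   0    0   -4  |  -14   -4    1 ]
R3 <- (1/-4)*R3:  [    0     0     1  |   7/2     1  -1/4 ]
R1 <- R1 - (5/3)*R3:  [      1       0       0  |      -6  -19/12    5/12 ]
R2 <- R2 - (1/3)*R3:  [    0     1     0  |  -1/2  -1/6  1/12 ]
Right block of [I | A^{-1}] is the inverse:
[   -6  -19/12  5/12 ]
[ -1/2    -1/6  1/12 ]
[  7/2       1  -1/4 ]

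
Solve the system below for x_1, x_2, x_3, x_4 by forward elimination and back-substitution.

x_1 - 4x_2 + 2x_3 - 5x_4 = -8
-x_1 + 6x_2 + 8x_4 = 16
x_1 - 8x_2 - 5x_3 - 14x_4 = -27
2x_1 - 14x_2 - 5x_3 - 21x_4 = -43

Forward elimination on [A|b]:
R2 <- R2 - (-1)*R1:  [ 0  2  2  3  8 ]
R3 <- R3 - (1)*R1:  [   0   -4   -7   -9  -19 ]
R4 <- R4 - (2)*R1:  [   0   -6   -9  -11  -27 ]
R3 <- R3 - (-2)*R2:  [  0   0  -3  -3  -3 ]
R4 <- R4 - (-3)*R2:  [  0   0  -3  -2  -3 ]
R4 <- R4 - (1)*R3:  [ 0  0  0  1  0 ]
Row echelon form:
[ 1  -4   2  -5  |  -8 ]
[ 0   2   2   3  |   8 ]
[ 0   0  -3  -3  |  -3 ]
[ 0   0   0   1  |   0 ]
Back-substitution:
x_4 = (0) / 1 = 0
x_3 = (-3 - (-3)*(0)) / -3 = 1
x_2 = (8 - (2)*(1) - (3)*(0)) / 2 = 3
x_1 = (-8 - (-4)*(3) - (2)*(1) - (-5)*(0)) / 1 = 2

(2, 3, 1, 0)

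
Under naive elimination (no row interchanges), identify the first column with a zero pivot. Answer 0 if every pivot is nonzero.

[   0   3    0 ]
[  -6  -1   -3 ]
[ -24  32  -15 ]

Naive forward elimination:
Pivot entry (1,1) is zero but row 2 has -6 in column 1 -> naive elimination stops; a row interchange (e.g. R1 <-> R2) would be required here.

first zero-pivot column = 1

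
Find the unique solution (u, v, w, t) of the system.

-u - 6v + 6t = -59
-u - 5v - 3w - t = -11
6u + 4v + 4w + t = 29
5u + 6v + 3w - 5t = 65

Forward elimination on [A|b]:
R2 <- R2 - (1)*R1:  [  0   1  -3  -7  48 ]
R3 <- R3 - (-6)*R1:  [    0   -32     4    37  -325 ]
R4 <- R4 - (-5)*R1:  [    0   -24     3    25  -230 ]
R3 <- R3 - (-32)*R2:  [    0     0   -92  -187  1211 ]
R4 <- R4 - (-24)*R2:  [    0     0   -69  -143   922 ]
R4 <- R4 - (3/4)*R3:  [     0      0      0  -11/4   55/4 ]
Row echelon form:
[ -1  -6    0      6  |   -59 ]
[  0   1   -3     -7  |    48 ]
[  0   0  -92   -187  |  1211 ]
[  0   0    0  -11/4  |  55/4 ]
Back-substitution:
t = (55/4) / (-11/4) = -5
w = (1211 - (-187)*(-5)) / -92 = -3
v = (48 - (-3)*(-3) - (-7)*(-5)) / 1 = 4
u = (-59 - (-6)*(4) - (6)*(-5)) / -1 = 5

(5, 4, -3, -5)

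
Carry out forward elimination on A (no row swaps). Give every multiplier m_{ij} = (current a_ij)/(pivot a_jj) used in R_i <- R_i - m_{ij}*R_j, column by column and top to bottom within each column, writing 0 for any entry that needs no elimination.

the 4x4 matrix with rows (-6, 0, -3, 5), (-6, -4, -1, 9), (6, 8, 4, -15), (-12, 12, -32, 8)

Forward elimination:
R2 <- R2 - (1)*R1:  [  0  -4   2   4 ]
R3 <- R3 - (-1)*R1:  [   0    8    1  -10 ]
R4 <- R4 - (2)*R1:  [   0   12  -26   -2 ]
R3 <- R3 - (-2)*R2:  [  0   0   5  -2 ]
R4 <- R4 - (-3)*R2:  [   0    0  -20   10 ]
R4 <- R4 - (-4)*R3:  [ 0  0  0  2 ]
Multipliers (in order of application): m_{21} = 1, m_{31} = -1, m_{41} = 2, m_{32} = -2, m_{42} = -3, m_{43} = -4

multipliers: 1, -1, 2, -2, -3, -4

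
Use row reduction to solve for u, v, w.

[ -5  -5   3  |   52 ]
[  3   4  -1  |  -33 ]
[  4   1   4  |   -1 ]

(-3, -5, 4)

Forward elimination on [A|b]:
R2 <- R2 - (-3/5)*R1:  [    0     1   4/5  -9/5 ]
R3 <- R3 - (-4/5)*R1:  [     0     -3   32/5  203/5 ]
R3 <- R3 - (-3)*R2:  [     0      0   44/5  176/5 ]
Row echelon form:
[ -5  -5     3  |     52 ]
[  0   1   4/5  |   -9/5 ]
[  0   0  44/5  |  176/5 ]
Back-substitution:
w = (176/5) / (44/5) = 4
v = (-9/5 - (4/5)*(4)) / 1 = -5
u = (52 - (-5)*(-5) - (3)*(4)) / -5 = -3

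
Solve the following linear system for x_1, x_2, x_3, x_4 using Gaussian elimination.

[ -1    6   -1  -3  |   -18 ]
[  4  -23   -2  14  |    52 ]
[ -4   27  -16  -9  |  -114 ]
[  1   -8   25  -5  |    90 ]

(-2, -4, 2, -2)

Forward elimination on [A|b]:
R2 <- R2 - (-4)*R1:  [   0    1   -6    2  -20 ]
R3 <- R3 - (4)*R1:  [   0    3  -12    3  -42 ]
R4 <- R4 - (-1)*R1:  [  0  -2  24  -8  72 ]
R3 <- R3 - (3)*R2:  [  0   0   6  -3  18 ]
R4 <- R4 - (-2)*R2:  [  0   0  12  -4  32 ]
R4 <- R4 - (2)*R3:  [  0   0   0   2  -4 ]
Row echelon form:
[ -1  6  -1  -3  |  -18 ]
[  0  1  -6   2  |  -20 ]
[  0  0   6  -3  |   18 ]
[  0  0   0   2  |   -4 ]
Back-substitution:
x_4 = (-4) / 2 = -2
x_3 = (18 - (-3)*(-2)) / 6 = 2
x_2 = (-20 - (-6)*(2) - (2)*(-2)) / 1 = -4
x_1 = (-18 - (6)*(-4) - (-1)*(2) - (-3)*(-2)) / -1 = -2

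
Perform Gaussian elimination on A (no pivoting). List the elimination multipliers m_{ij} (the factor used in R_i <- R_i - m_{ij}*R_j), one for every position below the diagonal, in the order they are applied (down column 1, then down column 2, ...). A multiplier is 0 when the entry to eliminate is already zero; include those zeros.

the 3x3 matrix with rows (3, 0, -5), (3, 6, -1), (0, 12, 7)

Forward elimination:
R2 <- R2 - (1)*R1:  [ 0  6  4 ]
R3: entry in column 1 is already 0 -> m_{31} = 0 (no row operation needed)
R3 <- R3 - (2)*R2:  [  0   0  -1 ]
Multipliers (in order of application): m_{21} = 1, m_{31} = 0, m_{32} = 2

multipliers: 1, 0, 2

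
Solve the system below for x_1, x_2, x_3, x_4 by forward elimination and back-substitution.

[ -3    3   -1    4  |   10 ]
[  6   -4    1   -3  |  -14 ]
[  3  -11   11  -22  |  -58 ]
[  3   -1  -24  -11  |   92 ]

Forward elimination on [A|b]:
R2 <- R2 - (-2)*R1:  [  0   2  -1   5   6 ]
R3 <- R3 - (-1)*R1:  [   0   -8   10  -18  -48 ]
R4 <- R4 - (-1)*R1:  [   0    2  -25   -7  102 ]
R3 <- R3 - (-4)*R2:  [   0    0    6    2  -24 ]
R4 <- R4 - (1)*R2:  [   0    0  -24  -12   96 ]
R4 <- R4 - (-4)*R3:  [  0   0   0  -4   0 ]
Row echelon form:
[ -3  3  -1   4  |   10 ]
[  0  2  -1   5  |    6 ]
[  0  0   6   2  |  -24 ]
[  0  0   0  -4  |    0 ]
Back-substitution:
x_4 = (0) / -4 = 0
x_3 = (-24 - (2)*(0)) / 6 = -4
x_2 = (6 - (-1)*(-4) - (5)*(0)) / 2 = 1
x_1 = (10 - (3)*(1) - (-1)*(-4) - (4)*(0)) / -3 = -1

(-1, 1, -4, 0)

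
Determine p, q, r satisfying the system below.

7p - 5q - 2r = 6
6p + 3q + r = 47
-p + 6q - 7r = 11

Forward elimination on [A|b]:
R2 <- R2 - (6/7)*R1:  [     0   51/7   19/7  293/7 ]
R3 <- R3 - (-1/7)*R1:  [     0   37/7  -51/7   83/7 ]
R3 <- R3 - (37/51)*R2:  [       0        0  -472/51  -944/51 ]
Row echelon form:
[ 7    -5       -2  |        6 ]
[ 0  51/7     19/7  |    293/7 ]
[ 0     0  -472/51  |  -944/51 ]
Back-substitution:
r = (-944/51) / (-472/51) = 2
q = (293/7 - (19/7)*(2)) / (51/7) = 5
p = (6 - (-5)*(5) - (-2)*(2)) / 7 = 5

(5, 5, 2)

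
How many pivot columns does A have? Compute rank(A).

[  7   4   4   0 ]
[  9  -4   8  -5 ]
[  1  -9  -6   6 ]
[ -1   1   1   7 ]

Row reduction:
R2 <- R2 - (9/7)*R1:  [     0  -64/7   20/7     -5 ]
R3 <- R3 - (1/7)*R1:  [     0  -67/7  -46/7      6 ]
R4 <- R4 - (-1/7)*R1:  [    0  11/7  11/7     7 ]
R3 <- R3 - (67/64)*R2:  [       0        0  -153/16   719/64 ]
R4 <- R4 - (-11/64)*R2:  [      0       0   33/16  393/64 ]
R4 <- R4 - (-11/51)*R3:  [        0         0         0  1747/204 ]
Row echelon form:
[ 7      4        4         0 ]
[ 0  -64/7     20/7        -5 ]
[ 0      0  -153/16    719/64 ]
[ 0      0        0  1747/204 ]
Nonzero rows / pivot columns: 4

rank(A) = 4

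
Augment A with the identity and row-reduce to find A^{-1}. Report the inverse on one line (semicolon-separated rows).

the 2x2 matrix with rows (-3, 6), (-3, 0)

inverse = [0 -1/3; 1/6 -1/6]

Gauss-Jordan on [A | I]:
R1 <- (1/-3)*R1:  [    1    -2  |  -1/3     0 ]
R2 <- R2 - (-3)*R1:  [  0  -6  |  -1   1 ]
R2 <- (1/-6)*R2:  [    0     1  |   1/6  -1/6 ]
R1 <- R1 - (-2)*R2:  [    1     0  |     0  -1/3 ]
Right block of [I | A^{-1}] is the inverse:
[   0  -1/3 ]
[ 1/6  -1/6 ]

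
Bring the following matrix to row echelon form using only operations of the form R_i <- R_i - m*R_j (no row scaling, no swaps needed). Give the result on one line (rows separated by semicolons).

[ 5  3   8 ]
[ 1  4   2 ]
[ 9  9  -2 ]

Forward elimination:
R2 <- R2 - (1/5)*R1:  [    0  17/5   2/5 ]
R3 <- R3 - (9/5)*R1:  [     0   18/5  -82/5 ]
R3 <- R3 - (18/17)*R2:  [       0        0  -286/17 ]
Row echelon form:
[ 5     3        8 ]
[ 0  17/5      2/5 ]
[ 0     0  -286/17 ]

REF = [5 3 8; 0 17/5 2/5; 0 0 -286/17]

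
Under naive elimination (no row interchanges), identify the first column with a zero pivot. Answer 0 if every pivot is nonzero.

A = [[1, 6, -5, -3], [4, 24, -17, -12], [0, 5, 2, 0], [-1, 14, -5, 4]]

Naive forward elimination:
R2 <- R2 - (4)*R1:  [ 0  0  3  0 ]
R4 <- R4 - (-1)*R1:  [   0   20  -10    1 ]
Matrix at this point:
[ 1   6   -5  -3 ]
[ 0   0    3   0 ]
[ 0   5    2   0 ]
[ 0  20  -10   1 ]
Pivot entry (2,2) is zero but row 3 has 5 in column 2 -> naive elimination stops; a row interchange (e.g. R2 <-> R3) would be required here.

first zero-pivot column = 2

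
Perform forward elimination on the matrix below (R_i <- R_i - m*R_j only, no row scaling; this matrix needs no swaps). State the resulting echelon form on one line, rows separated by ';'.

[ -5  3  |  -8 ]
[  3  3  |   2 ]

Forward elimination:
R2 <- R2 - (-3/5)*R1:  [     0   24/5  -14/5 ]
Row echelon form:
[ -5     3  |     -8 ]
[  0  24/5  |  -14/5 ]

REF = [-5 3 -8; 0 24/5 -14/5]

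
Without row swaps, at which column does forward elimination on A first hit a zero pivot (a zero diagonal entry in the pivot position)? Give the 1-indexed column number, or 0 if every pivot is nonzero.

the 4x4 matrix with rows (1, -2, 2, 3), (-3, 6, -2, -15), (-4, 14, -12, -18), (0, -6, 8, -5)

Naive forward elimination:
R2 <- R2 - (-3)*R1:  [  0   0   4  -6 ]
R3 <- R3 - (-4)*R1:  [  0   6  -4  -6 ]
Matrix at this point:
[ 1  -2   2   3 ]
[ 0   0   4  -6 ]
[ 0   6  -4  -6 ]
[ 0  -6   8  -5 ]
Pivot entry (2,2) is zero but row 3 has 6 in column 2 -> naive elimination stops; a row interchange (e.g. R2 <-> R3) would be required here.

first zero-pivot column = 2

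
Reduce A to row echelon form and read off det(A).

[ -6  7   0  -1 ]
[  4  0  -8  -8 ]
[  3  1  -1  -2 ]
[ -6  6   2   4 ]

Forward elimination:
R2 <- R2 - (-2/3)*R1:  [     0   14/3     -8  -26/3 ]
R3 <- R3 - (-1/2)*R1:  [    0   9/2    -1  -5/2 ]
R4 <- R4 - (1)*R1:  [  0  -1   2   5 ]
R3 <- R3 - (27/28)*R2:  [    0     0  47/7  41/7 ]
R4 <- R4 - (-3/14)*R2:  [    0     0   2/7  22/7 ]
R4 <- R4 - (2/47)*R3:  [      0       0       0  136/47 ]
Upper-triangular form:
[ -6     7     0      -1 ]
[  0  14/3    -8   -26/3 ]
[  0     0  47/7    41/7 ]
[  0     0     0  136/47 ]
det(A) = (-1)^0 * (-6) * (14/3) * (47/7) * (136/47) = -544  (0 row swaps -> sign +1)

det(A) = -544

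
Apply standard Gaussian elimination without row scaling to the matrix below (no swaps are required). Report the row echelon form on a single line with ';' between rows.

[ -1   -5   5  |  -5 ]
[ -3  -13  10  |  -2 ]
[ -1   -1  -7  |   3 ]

Forward elimination:
R2 <- R2 - (3)*R1:  [  0   2  -5  13 ]
R3 <- R3 - (1)*R1:  [   0    4  -12    8 ]
R3 <- R3 - (2)*R2:  [   0    0   -2  -18 ]
Row echelon form:
[ -1  -5   5  |   -5 ]
[  0   2  -5  |   13 ]
[  0   0  -2  |  -18 ]

REF = [-1 -5 5 -5; 0 2 -5 13; 0 0 -2 -18]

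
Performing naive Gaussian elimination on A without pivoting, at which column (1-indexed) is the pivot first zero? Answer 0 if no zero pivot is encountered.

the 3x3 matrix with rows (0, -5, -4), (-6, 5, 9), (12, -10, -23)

first zero-pivot column = 1

Naive forward elimination:
Pivot entry (1,1) is zero but row 2 has -6 in column 1 -> naive elimination stops; a row interchange (e.g. R1 <-> R2) would be required here.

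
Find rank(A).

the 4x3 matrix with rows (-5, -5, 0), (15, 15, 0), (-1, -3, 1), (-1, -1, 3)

rank(A) = 3

Row reduction:
R2 <- R2 - (-3)*R1:  [ 0  0  0 ]
R3 <- R3 - (1/5)*R1:  [  0  -2   1 ]
R4 <- R4 - (1/5)*R1:  [ 0  0  3 ]
R2 <-> R3   (pivot in column 2 was zero)
[ -5  -5  0 ]
[  0  -2  1 ]
[  0   0  0 ]
[  0   0  3 ]
R3 <-> R4   (pivot in column 3 was zero)
[ -5  -5  0 ]
[  0  -2  1 ]
[  0   0  3 ]
[  0   0  0 ]
Row echelon form:
[ -5  -5  0 ]
[  0  -2  1 ]
[  0   0  3 ]
[  0   0  0 ]
Nonzero rows / pivot columns: 3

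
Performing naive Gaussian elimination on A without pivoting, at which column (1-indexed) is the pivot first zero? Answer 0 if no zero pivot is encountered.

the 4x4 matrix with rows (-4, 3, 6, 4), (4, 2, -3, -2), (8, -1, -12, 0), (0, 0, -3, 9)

first zero-pivot column = 0

Naive forward elimination:
R2 <- R2 - (-1)*R1:  [ 0  5  3  2 ]
R3 <- R3 - (-2)*R1:  [ 0  5  0  8 ]
R3 <- R3 - (1)*R2:  [  0   0  -3   6 ]
R4 <- R4 - (1)*R3:  [ 0  0  0  3 ]
All pivots nonzero; naive elimination completes without hitting a zero pivot.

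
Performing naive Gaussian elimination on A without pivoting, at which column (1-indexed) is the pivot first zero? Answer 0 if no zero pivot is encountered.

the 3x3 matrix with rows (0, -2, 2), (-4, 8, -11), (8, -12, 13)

first zero-pivot column = 1

Naive forward elimination:
Pivot entry (1,1) is zero but row 2 has -4 in column 1 -> naive elimination stops; a row interchange (e.g. R1 <-> R2) would be required here.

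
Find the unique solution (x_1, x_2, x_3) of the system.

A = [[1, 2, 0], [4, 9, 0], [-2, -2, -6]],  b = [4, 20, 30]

Forward elimination on [A|b]:
R2 <- R2 - (4)*R1:  [ 0  1  0  4 ]
R3 <- R3 - (-2)*R1:  [  0   2  -6  38 ]
R3 <- R3 - (2)*R2:  [  0   0  -6  30 ]
Row echelon form:
[ 1  2   0  |   4 ]
[ 0  1   0  |   4 ]
[ 0  0  -6  |  30 ]
Back-substitution:
x_3 = (30) / -6 = -5
x_2 = (4) / 1 = 4
x_1 = (4 - (2)*(4)) / 1 = -4

(-4, 4, -5)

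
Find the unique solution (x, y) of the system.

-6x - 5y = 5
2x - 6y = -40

(-5, 5)

Forward elimination on [A|b]:
R2 <- R2 - (-1/3)*R1:  [      0   -23/3  -115/3 ]
Row echelon form:
[ -6     -5  |       5 ]
[  0  -23/3  |  -115/3 ]
Back-substitution:
y = (-115/3) / (-23/3) = 5
x = (5 - (-5)*(5)) / -6 = -5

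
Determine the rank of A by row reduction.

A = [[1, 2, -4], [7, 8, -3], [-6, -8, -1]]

rank(A) = 3

Row reduction:
R2 <- R2 - (7)*R1:  [  0  -6  25 ]
R3 <- R3 - (-6)*R1:  [   0    4  -25 ]
R3 <- R3 - (-2/3)*R2:  [     0      0  -25/3 ]
Row echelon form:
[ 1   2     -4 ]
[ 0  -6     25 ]
[ 0   0  -25/3 ]
Nonzero rows / pivot columns: 3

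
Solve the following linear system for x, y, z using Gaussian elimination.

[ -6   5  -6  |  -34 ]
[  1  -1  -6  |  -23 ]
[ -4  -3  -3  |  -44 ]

(5, 4, 4)

Forward elimination on [A|b]:
R2 <- R2 - (-1/6)*R1:  [     0   -1/6     -7  -86/3 ]
R3 <- R3 - (2/3)*R1:  [     0  -19/3      1  -64/3 ]
R3 <- R3 - (38)*R2:  [    0     0   267  1068 ]
Row echelon form:
[ -6     5   -6  |    -34 ]
[  0  -1/6   -7  |  -86/3 ]
[  0     0  267  |   1068 ]
Back-substitution:
z = (1068) / 267 = 4
y = (-86/3 - (-7)*(4)) / (-1/6) = 4
x = (-34 - (5)*(4) - (-6)*(4)) / -6 = 5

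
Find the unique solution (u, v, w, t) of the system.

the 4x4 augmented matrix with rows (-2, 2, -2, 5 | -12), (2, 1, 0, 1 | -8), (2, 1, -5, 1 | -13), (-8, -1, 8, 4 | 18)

Forward elimination on [A|b]:
R2 <- R2 - (-1)*R1:  [   0    3   -2    6  -20 ]
R3 <- R3 - (-1)*R1:  [   0    3   -7    6  -25 ]
R4 <- R4 - (4)*R1:  [   0   -9   16  -16   66 ]
R3 <- R3 - (1)*R2:  [  0   0  -5   0  -5 ]
R4 <- R4 - (-3)*R2:  [  0   0  10   2   6 ]
R4 <- R4 - (-2)*R3:  [  0   0   0   2  -4 ]
Row echelon form:
[ -2  2  -2  5  |  -12 ]
[  0  3  -2  6  |  -20 ]
[  0  0  -5  0  |   -5 ]
[  0  0   0  2  |   -4 ]
Back-substitution:
t = (-4) / 2 = -2
w = (-5) / -5 = 1
v = (-20 - (-2)*(1) - (6)*(-2)) / 3 = -2
u = (-12 - (2)*(-2) - (-2)*(1) - (5)*(-2)) / -2 = -2

(-2, -2, 1, -2)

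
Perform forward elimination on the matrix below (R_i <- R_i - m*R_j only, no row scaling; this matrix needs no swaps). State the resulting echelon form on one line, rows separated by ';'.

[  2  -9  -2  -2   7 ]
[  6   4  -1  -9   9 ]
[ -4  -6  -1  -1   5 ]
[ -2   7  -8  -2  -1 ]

Forward elimination:
R2 <- R2 - (3)*R1:  [   0   31    5   -3  -12 ]
R3 <- R3 - (-2)*R1:  [   0  -24   -5   -5   19 ]
R4 <- R4 - (-1)*R1:  [   0   -2  -10   -4    6 ]
R3 <- R3 - (-24/31)*R2:  [       0        0   -35/31  -227/31   301/31 ]
R4 <- R4 - (-2/31)*R2:  [       0        0  -300/31  -130/31   162/31 ]
R4 <- R4 - (60/7)*R3:  [     0      0      0  410/7    -78 ]
Row echelon form:
[ 2  -9      -2       -2       7 ]
[ 0  31       5       -3     -12 ]
[ 0   0  -35/31  -227/31  301/31 ]
[ 0   0       0    410/7     -78 ]

REF = [2 -9 -2 -2 7; 0 31 5 -3 -12; 0 0 -35/31 -227/31 301/31; 0 0 0 410/7 -78]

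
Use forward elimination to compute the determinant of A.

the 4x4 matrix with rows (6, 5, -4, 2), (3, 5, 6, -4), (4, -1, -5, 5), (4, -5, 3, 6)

det(A) = 349

Forward elimination:
R2 <- R2 - (1/2)*R1:  [   0  5/2    8   -5 ]
R3 <- R3 - (2/3)*R1:  [     0  -13/3   -7/3   11/3 ]
R4 <- R4 - (2/3)*R1:  [     0  -25/3   17/3   14/3 ]
R3 <- R3 - (-26/15)*R2:  [      0       0  173/15      -5 ]
R4 <- R4 - (-10/3)*R2:  [    0     0  97/3   -12 ]
R4 <- R4 - (485/173)*R3:  [       0        0        0  349/173 ]
Upper-triangular form:
[ 6    5      -4        2 ]
[ 0  5/2       8       -5 ]
[ 0    0  173/15       -5 ]
[ 0    0       0  349/173 ]
det(A) = (-1)^0 * (6) * (5/2) * (173/15) * (349/173) = 349  (0 row swaps -> sign +1)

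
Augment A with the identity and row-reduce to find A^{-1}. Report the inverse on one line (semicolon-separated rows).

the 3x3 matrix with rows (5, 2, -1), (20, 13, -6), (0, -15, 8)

inverse = [7/25 -1/50 1/50; -16/5 4/5 1/5; -6 3/2 1/2]

Gauss-Jordan on [A | I]:
R1 <- (1/5)*R1:  [    1   2/5  -1/5  |   1/5     0     0 ]
R2 <- R2 - (20)*R1:  [  0   5  -2  |  -4   1   0 ]
R2 <- (1/5)*R2:  [    0     1  -2/5  |  -4/5   1/5     0 ]
R1 <- R1 - (2/5)*R2:  [     1      0  -1/25  |  13/25  -2/25      0 ]
R3 <- R3 - (-15)*R2:  [   0    0    2  |  -12    3    1 ]
R3 <- (1/2)*R3:  [   0    0    1  |   -6  3/2  1/2 ]
R1 <- R1 - (-1/25)*R3:  [     1      0      0  |   7/25  -1/50   1/50 ]
R2 <- R2 - (-2/5)*R3:  [     0      1      0  |  -16/5    4/5    1/5 ]
Right block of [I | A^{-1}] is the inverse:
[  7/25  -1/50  1/50 ]
[ -16/5    4/5   1/5 ]
[    -6    3/2   1/2 ]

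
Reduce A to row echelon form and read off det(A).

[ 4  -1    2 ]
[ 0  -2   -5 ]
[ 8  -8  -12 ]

Forward elimination:
R3 <- R3 - (2)*R1:  [   0   -6  -16 ]
R3 <- R3 - (3)*R2:  [  0   0  -1 ]
Upper-triangular form:
[ 4  -1   2 ]
[ 0  -2  -5 ]
[ 0   0  -1 ]
det(A) = (-1)^0 * (4) * (-2) * (-1) = 8  (0 row swaps -> sign +1)

det(A) = 8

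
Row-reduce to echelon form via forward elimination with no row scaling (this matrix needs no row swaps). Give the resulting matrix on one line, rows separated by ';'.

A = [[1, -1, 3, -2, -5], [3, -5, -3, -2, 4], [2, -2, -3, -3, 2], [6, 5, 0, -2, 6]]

Forward elimination:
R2 <- R2 - (3)*R1:  [   0   -2  -12    4   19 ]
R3 <- R3 - (2)*R1:  [  0   0  -9   1  12 ]
R4 <- R4 - (6)*R1:  [   0   11  -18   10   36 ]
R4 <- R4 - (-11/2)*R2:  [     0      0    -84     32  281/2 ]
R4 <- R4 - (28/3)*R3:  [    0     0     0  68/3  57/2 ]
Row echelon form:
[ 1  -1    3    -2    -5 ]
[ 0  -2  -12     4    19 ]
[ 0   0   -9     1    12 ]
[ 0   0    0  68/3  57/2 ]

REF = [1 -1 3 -2 -5; 0 -2 -12 4 19; 0 0 -9 1 12; 0 0 0 68/3 57/2]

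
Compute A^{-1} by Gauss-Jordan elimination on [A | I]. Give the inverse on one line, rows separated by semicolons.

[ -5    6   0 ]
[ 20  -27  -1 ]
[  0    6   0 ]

Gauss-Jordan on [A | I]:
R1 <- (1/-5)*R1:  [    1  -6/5     0  |  -1/5     0     0 ]
R2 <- R2 - (20)*R1:  [  0  -3  -1  |   4   1   0 ]
R2 <- (1/-3)*R2:  [    0     1   1/3  |  -4/3  -1/3     0 ]
R1 <- R1 - (-6/5)*R2:  [    1     0   2/5  |  -9/5  -2/5     0 ]
R3 <- R3 - (6)*R2:  [  0   0  -2  |   8   2   1 ]
R3 <- (1/-2)*R3:  [    0     0     1  |    -4    -1  -1/2 ]
R1 <- R1 - (2/5)*R3:  [    1     0     0  |  -1/5     0   1/5 ]
R2 <- R2 - (1/3)*R3:  [   0    1    0  |    0    0  1/6 ]
Right block of [I | A^{-1}] is the inverse:
[ -1/5   0   1/5 ]
[    0   0   1/6 ]
[   -4  -1  -1/2 ]

inverse = [-1/5 0 1/5; 0 0 1/6; -4 -1 -1/2]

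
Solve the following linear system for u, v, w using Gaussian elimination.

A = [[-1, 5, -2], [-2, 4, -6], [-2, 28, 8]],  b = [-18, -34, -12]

(-2, -2, 5)

Forward elimination on [A|b]:
R2 <- R2 - (2)*R1:  [  0  -6  -2   2 ]
R3 <- R3 - (2)*R1:  [  0  18  12  24 ]
R3 <- R3 - (-3)*R2:  [  0   0   6  30 ]
Row echelon form:
[ -1   5  -2  |  -18 ]
[  0  -6  -2  |    2 ]
[  0   0   6  |   30 ]
Back-substitution:
w = (30) / 6 = 5
v = (2 - (-2)*(5)) / -6 = -2
u = (-18 - (5)*(-2) - (-2)*(5)) / -1 = -2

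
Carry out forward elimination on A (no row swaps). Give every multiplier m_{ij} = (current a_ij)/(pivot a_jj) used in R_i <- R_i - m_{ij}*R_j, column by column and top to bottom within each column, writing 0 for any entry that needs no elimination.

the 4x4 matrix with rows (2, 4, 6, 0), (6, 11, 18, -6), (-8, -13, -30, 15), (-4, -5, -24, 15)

multipliers: 3, -4, -2, -3, -3, 2

Forward elimination:
R2 <- R2 - (3)*R1:  [  0  -1   0  -6 ]
R3 <- R3 - (-4)*R1:  [  0   3  -6  15 ]
R4 <- R4 - (-2)*R1:  [   0    3  -12   15 ]
R3 <- R3 - (-3)*R2:  [  0   0  -6  -3 ]
R4 <- R4 - (-3)*R2:  [   0    0  -12   -3 ]
R4 <- R4 - (2)*R3:  [ 0  0  0  3 ]
Multipliers (in order of application): m_{21} = 3, m_{31} = -4, m_{41} = -2, m_{32} = -3, m_{42} = -3, m_{43} = 2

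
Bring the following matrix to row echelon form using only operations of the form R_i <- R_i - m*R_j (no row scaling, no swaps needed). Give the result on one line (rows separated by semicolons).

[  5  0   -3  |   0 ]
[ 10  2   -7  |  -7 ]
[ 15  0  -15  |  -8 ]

REF = [5 0 -3 0; 0 2 -1 -7; 0 0 -6 -8]

Forward elimination:
R2 <- R2 - (2)*R1:  [  0   2  -1  -7 ]
R3 <- R3 - (3)*R1:  [  0   0  -6  -8 ]
Row echelon form:
[ 5  0  -3  |   0 ]
[ 0  2  -1  |  -7 ]
[ 0  0  -6  |  -8 ]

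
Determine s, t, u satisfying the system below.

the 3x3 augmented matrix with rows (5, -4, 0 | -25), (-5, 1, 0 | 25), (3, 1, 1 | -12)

Forward elimination on [A|b]:
R2 <- R2 - (-1)*R1:  [  0  -3   0   0 ]
R3 <- R3 - (3/5)*R1:  [    0  17/5     1     3 ]
R3 <- R3 - (-17/15)*R2:  [ 0  0  1  3 ]
Row echelon form:
[ 5  -4  0  |  -25 ]
[ 0  -3  0  |    0 ]
[ 0   0  1  |    3 ]
Back-substitution:
u = (3) / 1 = 3
t = (0) / -3 = 0
s = (-25 - (-4)*(0)) / 5 = -5

(-5, 0, 3)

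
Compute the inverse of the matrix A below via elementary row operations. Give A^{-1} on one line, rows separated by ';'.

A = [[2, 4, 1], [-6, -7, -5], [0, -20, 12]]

Gauss-Jordan on [A | I]:
R1 <- (1/2)*R1:  [   1    2  1/2  |  1/2    0    0 ]
R2 <- R2 - (-6)*R1:  [  0   5  -2  |   3   1   0 ]
R2 <- (1/5)*R2:  [    0     1  -2/5  |   3/5   1/5     0 ]
R1 <- R1 - (2)*R2:  [     1      0  13/10  |  -7/10   -2/5      0 ]
R3 <- R3 - (-20)*R2:  [  0   0   4  |  12   4   1 ]
R3 <- (1/4)*R3:  [   0    0    1  |    3    1  1/4 ]
R1 <- R1 - (13/10)*R3:  [      1       0       0  |   -23/5  -17/10  -13/40 ]
R2 <- R2 - (-2/5)*R3:  [    0     1     0  |   9/5   3/5  1/10 ]
Right block of [I | A^{-1}] is the inverse:
[ -23/5  -17/10  -13/40 ]
[   9/5     3/5    1/10 ]
[     3       1     1/4 ]

inverse = [-23/5 -17/10 -13/40; 9/5 3/5 1/10; 3 1 1/4]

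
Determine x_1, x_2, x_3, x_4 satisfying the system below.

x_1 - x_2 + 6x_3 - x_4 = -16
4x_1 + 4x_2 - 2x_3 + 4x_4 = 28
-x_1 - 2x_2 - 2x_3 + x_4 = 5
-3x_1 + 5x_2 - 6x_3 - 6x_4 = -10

(1, 1, -2, 4)

Forward elimination on [A|b]:
R2 <- R2 - (4)*R1:  [   0    8  -26    8   92 ]
R3 <- R3 - (-1)*R1:  [   0   -3    4    0  -11 ]
R4 <- R4 - (-3)*R1:  [   0    2   12   -9  -58 ]
R3 <- R3 - (-3/8)*R2:  [     0      0  -23/4      3   47/2 ]
R4 <- R4 - (1/4)*R2:  [    0     0  37/2   -11   -81 ]
R4 <- R4 - (-74/23)*R3:  [       0        0        0   -31/23  -124/23 ]
Row echelon form:
[ 1  -1      6      -1  |      -16 ]
[ 0   8    -26       8  |       92 ]
[ 0   0  -23/4       3  |     47/2 ]
[ 0   0      0  -31/23  |  -124/23 ]
Back-substitution:
x_4 = (-124/23) / (-31/23) = 4
x_3 = (47/2 - (3)*(4)) / (-23/4) = -2
x_2 = (92 - (-26)*(-2) - (8)*(4)) / 8 = 1
x_1 = (-16 - (-1)*(1) - (6)*(-2) - (-1)*(4)) / 1 = 1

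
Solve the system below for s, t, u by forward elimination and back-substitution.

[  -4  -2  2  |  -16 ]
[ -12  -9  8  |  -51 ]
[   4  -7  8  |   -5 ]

Forward elimination on [A|b]:
R2 <- R2 - (3)*R1:  [  0  -3   2  -3 ]
R3 <- R3 - (-1)*R1:  [   0   -9   10  -21 ]
R3 <- R3 - (3)*R2:  [   0    0    4  -12 ]
Row echelon form:
[ -4  -2  2  |  -16 ]
[  0  -3  2  |   -3 ]
[  0   0  4  |  -12 ]
Back-substitution:
u = (-12) / 4 = -3
t = (-3 - (2)*(-3)) / -3 = -1
s = (-16 - (-2)*(-1) - (2)*(-3)) / -4 = 3

(3, -1, -3)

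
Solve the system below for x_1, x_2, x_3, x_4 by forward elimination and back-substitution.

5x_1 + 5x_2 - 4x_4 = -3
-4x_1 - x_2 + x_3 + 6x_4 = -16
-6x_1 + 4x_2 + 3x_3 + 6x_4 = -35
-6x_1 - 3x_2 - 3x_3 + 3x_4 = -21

Forward elimination on [A|b]:
R2 <- R2 - (-4/5)*R1:  [     0      3      1   14/5  -92/5 ]
R3 <- R3 - (-6/5)*R1:  [      0      10       3     6/5  -193/5 ]
R4 <- R4 - (-6/5)*R1:  [      0       3      -3    -9/5  -123/5 ]
R3 <- R3 - (10/3)*R2:  [       0        0     -1/3  -122/15   341/15 ]
R4 <- R4 - (1)*R2:  [     0      0     -4  -23/5  -31/5 ]
R4 <- R4 - (12)*R3:  [    0     0     0    93  -279 ]
Row echelon form:
[ 5  5     0       -4  |      -3 ]
[ 0  3     1     14/5  |   -92/5 ]
[ 0  0  -1/3  -122/15  |  341/15 ]
[ 0  0     0       93  |    -279 ]
Back-substitution:
x_4 = (-279) / 93 = -3
x_3 = (341/15 - (-122/15)*(-3)) / (-1/3) = 5
x_2 = (-92/5 - (1)*(5) - (14/5)*(-3)) / 3 = -5
x_1 = (-3 - (5)*(-5) - (-4)*(-3)) / 5 = 2

(2, -5, 5, -3)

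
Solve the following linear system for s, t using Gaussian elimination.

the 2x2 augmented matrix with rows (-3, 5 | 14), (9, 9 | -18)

Forward elimination on [A|b]:
R2 <- R2 - (-3)*R1:  [  0  24  24 ]
Row echelon form:
[ -3   5  |  14 ]
[  0  24  |  24 ]
Back-substitution:
t = (24) / 24 = 1
s = (14 - (5)*(1)) / -3 = -3

(-3, 1)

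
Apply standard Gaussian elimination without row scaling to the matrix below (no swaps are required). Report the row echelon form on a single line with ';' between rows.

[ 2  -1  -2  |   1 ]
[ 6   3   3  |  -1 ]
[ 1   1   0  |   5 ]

Forward elimination:
R2 <- R2 - (3)*R1:  [  0   6   9  -4 ]
R3 <- R3 - (1/2)*R1:  [   0  3/2    1  9/2 ]
R3 <- R3 - (1/4)*R2:  [    0     0  -5/4  11/2 ]
Row echelon form:
[ 2  -1    -2  |     1 ]
[ 0   6     9  |    -4 ]
[ 0   0  -5/4  |  11/2 ]

REF = [2 -1 -2 1; 0 6 9 -4; 0 0 -5/4 11/2]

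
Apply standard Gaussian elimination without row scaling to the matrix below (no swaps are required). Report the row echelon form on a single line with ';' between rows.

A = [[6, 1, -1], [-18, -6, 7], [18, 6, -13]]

Forward elimination:
R2 <- R2 - (-3)*R1:  [  0  -3   4 ]
R3 <- R3 - (3)*R1:  [   0    3  -10 ]
R3 <- R3 - (-1)*R2:  [  0   0  -6 ]
Row echelon form:
[ 6   1  -1 ]
[ 0  -3   4 ]
[ 0   0  -6 ]

REF = [6 1 -1; 0 -3 4; 0 0 -6]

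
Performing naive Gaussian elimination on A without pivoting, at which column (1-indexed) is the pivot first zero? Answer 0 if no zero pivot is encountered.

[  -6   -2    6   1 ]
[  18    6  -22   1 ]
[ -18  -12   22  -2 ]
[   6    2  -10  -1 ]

Naive forward elimination:
R2 <- R2 - (-3)*R1:  [  0   0  -4   4 ]
R3 <- R3 - (3)*R1:  [  0  -6   4  -5 ]
R4 <- R4 - (-1)*R1:  [  0   0  -4   0 ]
Matrix at this point:
[ -6  -2   6   1 ]
[  0   0  -4   4 ]
[  0  -6   4  -5 ]
[  0   0  -4   0 ]
Pivot entry (2,2) is zero but row 3 has -6 in column 2 -> naive elimination stops; a row interchange (e.g. R2 <-> R3) would be required here.

first zero-pivot column = 2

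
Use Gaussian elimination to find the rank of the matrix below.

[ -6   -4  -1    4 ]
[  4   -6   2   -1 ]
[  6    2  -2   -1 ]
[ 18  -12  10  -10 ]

Row reduction:
R2 <- R2 - (-2/3)*R1:  [     0  -26/3    4/3    5/3 ]
R3 <- R3 - (-1)*R1:  [  0  -2  -3   3 ]
R4 <- R4 - (-3)*R1:  [   0  -24    7    2 ]
R3 <- R3 - (3/13)*R2:  [      0       0  -43/13   34/13 ]
R4 <- R4 - (36/13)*R2:  [      0       0   43/13  -34/13 ]
R4 <- R4 - (-1)*R3:  [ 0  0  0  0 ]
Row echelon form:
[ -6     -4      -1      4 ]
[  0  -26/3     4/3    5/3 ]
[  0      0  -43/13  34/13 ]
[  0      0       0      0 ]
Nonzero rows / pivot columns: 3

rank(A) = 3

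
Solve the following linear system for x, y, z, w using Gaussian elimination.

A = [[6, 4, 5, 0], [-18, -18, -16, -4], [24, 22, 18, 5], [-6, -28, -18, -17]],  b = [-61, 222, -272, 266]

Forward elimination on [A|b]:
R2 <- R2 - (-3)*R1:  [  0  -6  -1  -4  39 ]
R3 <- R3 - (4)*R1:  [   0    6   -2    5  -28 ]
R4 <- R4 - (-1)*R1:  [   0  -24  -13  -17  205 ]
R3 <- R3 - (-1)*R2:  [  0   0  -3   1  11 ]
R4 <- R4 - (4)*R2:  [  0   0  -9  -1  49 ]
R4 <- R4 - (3)*R3:  [  0   0   0  -4  16 ]
Row echelon form:
[ 6   4   5   0  |  -61 ]
[ 0  -6  -1  -4  |   39 ]
[ 0   0  -3   1  |   11 ]
[ 0   0   0  -4  |   16 ]
Back-substitution:
w = (16) / -4 = -4
z = (11 - (1)*(-4)) / -3 = -5
y = (39 - (-1)*(-5) - (-4)*(-4)) / -6 = -3
x = (-61 - (4)*(-3) - (5)*(-5)) / 6 = -4

(-4, -3, -5, -4)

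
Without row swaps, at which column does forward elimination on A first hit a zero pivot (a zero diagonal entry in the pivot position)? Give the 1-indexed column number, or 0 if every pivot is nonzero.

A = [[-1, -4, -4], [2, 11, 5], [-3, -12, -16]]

Naive forward elimination:
R2 <- R2 - (-2)*R1:  [  0   3  -3 ]
R3 <- R3 - (3)*R1:  [  0   0  -4 ]
All pivots nonzero; naive elimination completes without hitting a zero pivot.

first zero-pivot column = 0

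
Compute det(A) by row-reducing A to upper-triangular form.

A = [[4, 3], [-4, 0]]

det(A) = 12

Forward elimination:
R2 <- R2 - (-1)*R1:  [ 0  3 ]
Upper-triangular form:
[ 4  3 ]
[ 0  3 ]
det(A) = (-1)^0 * (4) * (3) = 12  (0 row swaps -> sign +1)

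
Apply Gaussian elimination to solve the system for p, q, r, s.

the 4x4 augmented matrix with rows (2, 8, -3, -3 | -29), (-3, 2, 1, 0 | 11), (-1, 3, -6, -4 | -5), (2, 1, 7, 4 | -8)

Forward elimination on [A|b]:
R2 <- R2 - (-3/2)*R1:  [     0     14   -7/2   -9/2  -65/2 ]
R3 <- R3 - (-1/2)*R1:  [     0      7  -15/2  -11/2  -39/2 ]
R4 <- R4 - (1)*R1:  [  0  -7  10   7  21 ]
R3 <- R3 - (1/2)*R2:  [     0      0  -23/4  -13/4  -13/4 ]
R4 <- R4 - (-1/2)*R2:  [    0     0  33/4  19/4  19/4 ]
R4 <- R4 - (-33/23)*R3:  [    0     0     0  2/23  2/23 ]
Row echelon form:
[ 2   8     -3     -3  |    -29 ]
[ 0  14   -7/2   -9/2  |  -65/2 ]
[ 0   0  -23/4  -13/4  |  -13/4 ]
[ 0   0      0   2/23  |   2/23 ]
Back-substitution:
s = (2/23) / (2/23) = 1
r = (-13/4 - (-13/4)*(1)) / (-23/4) = 0
q = (-65/2 - (-7/2)*(0) - (-9/2)*(1)) / 14 = -2
p = (-29 - (8)*(-2) - (-3)*(0) - (-3)*(1)) / 2 = -5

(-5, -2, 0, 1)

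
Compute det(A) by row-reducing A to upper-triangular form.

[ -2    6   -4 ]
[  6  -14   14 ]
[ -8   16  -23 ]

det(A) = 24

Forward elimination:
R2 <- R2 - (-3)*R1:  [ 0  4  2 ]
R3 <- R3 - (4)*R1:  [  0  -8  -7 ]
R3 <- R3 - (-2)*R2:  [  0   0  -3 ]
Upper-triangular form:
[ -2  6  -4 ]
[  0  4   2 ]
[  0  0  -3 ]
det(A) = (-1)^0 * (-2) * (4) * (-3) = 24  (0 row swaps -> sign +1)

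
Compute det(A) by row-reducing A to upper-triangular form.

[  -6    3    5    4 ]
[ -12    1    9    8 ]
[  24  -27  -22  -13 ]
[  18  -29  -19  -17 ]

Forward elimination:
R2 <- R2 - (2)*R1:  [  0  -5  -1   0 ]
R3 <- R3 - (-4)*R1:  [   0  -15   -2    3 ]
R4 <- R4 - (-3)*R1:  [   0  -20   -4   -5 ]
R3 <- R3 - (3)*R2:  [ 0  0  1  3 ]
R4 <- R4 - (4)*R2:  [  0   0   0  -5 ]
Upper-triangular form:
[ -6   3   5   4 ]
[  0  -5  -1   0 ]
[  0   0   1   3 ]
[  0   0   0  -5 ]
det(A) = (-1)^0 * (-6) * (-5) * (1) * (-5) = -150  (0 row swaps -> sign +1)

det(A) = -150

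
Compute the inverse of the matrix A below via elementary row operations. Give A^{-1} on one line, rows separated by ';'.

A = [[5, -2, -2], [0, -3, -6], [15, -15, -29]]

inverse = [-1/25 -28/75 2/25; -6/5 -23/15 2/5; 3/5 3/5 -1/5]

Gauss-Jordan on [A | I]:
R1 <- (1/5)*R1:  [    1  -2/5  -2/5  |   1/5     0     0 ]
R3 <- R3 - (15)*R1:  [   0   -9  -23  |   -3    0    1 ]
R2 <- (1/-3)*R2:  [    0     1     2  |     0  -1/3     0 ]
R1 <- R1 - (-2/5)*R2:  [     1      0    2/5  |    1/5  -2/15      0 ]
R3 <- R3 - (-9)*R2:  [  0   0  -5  |  -3  -3   1 ]
R3 <- (1/-5)*R3:  [    0     0     1  |   3/5   3/5  -1/5 ]
R1 <- R1 - (2/5)*R3:  [      1       0       0  |   -1/25  -28/75    2/25 ]
R2 <- R2 - (2)*R3:  [      0       1       0  |    -6/5  -23/15     2/5 ]
Right block of [I | A^{-1}] is the inverse:
[ -1/25  -28/75  2/25 ]
[  -6/5  -23/15   2/5 ]
[   3/5     3/5  -1/5 ]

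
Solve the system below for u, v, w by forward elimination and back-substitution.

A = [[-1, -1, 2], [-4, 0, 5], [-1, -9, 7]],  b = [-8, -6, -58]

Forward elimination on [A|b]:
R2 <- R2 - (4)*R1:  [  0   4  -3  26 ]
R3 <- R3 - (1)*R1:  [   0   -8    5  -50 ]
R3 <- R3 - (-2)*R2:  [  0   0  -1   2 ]
Row echelon form:
[ -1  -1   2  |  -8 ]
[  0   4  -3  |  26 ]
[  0   0  -1  |   2 ]
Back-substitution:
w = (2) / -1 = -2
v = (26 - (-3)*(-2)) / 4 = 5
u = (-8 - (-1)*(5) - (2)*(-2)) / -1 = -1

(-1, 5, -2)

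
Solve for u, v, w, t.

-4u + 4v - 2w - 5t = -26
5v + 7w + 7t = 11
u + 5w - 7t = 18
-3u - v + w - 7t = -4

Forward elimination on [A|b]:
R3 <- R3 - (-1/4)*R1:  [     0      1    9/2  -33/4   23/2 ]
R4 <- R4 - (3/4)*R1:  [     0     -4    5/2  -13/4   31/2 ]
R3 <- R3 - (1/5)*R2:  [       0        0    31/10  -193/20    93/10 ]
R4 <- R4 - (-4/5)*R2:  [      0       0   81/10   47/20  243/10 ]
R4 <- R4 - (81/31)*R3:  [       0        0        0  1709/62        0 ]
Row echelon form:
[ -4  4     -2       -5  |    -26 ]
[  0  5      7        7  |     11 ]
[  0  0  31/10  -193/20  |  93/10 ]
[  0  0      0  1709/62  |      0 ]
Back-substitution:
t = (0) / (1709/62) = 0
w = (93/10 - (-193/20)*(0)) / (31/10) = 3
v = (11 - (7)*(3) - (7)*(0)) / 5 = -2
u = (-26 - (4)*(-2) - (-2)*(3) - (-5)*(0)) / -4 = 3

(3, -2, 3, 0)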